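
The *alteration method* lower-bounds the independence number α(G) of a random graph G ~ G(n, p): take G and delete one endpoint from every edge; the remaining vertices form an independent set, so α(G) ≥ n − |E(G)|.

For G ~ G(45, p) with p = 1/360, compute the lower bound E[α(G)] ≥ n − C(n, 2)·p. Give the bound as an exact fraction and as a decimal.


E[|E(G)|] = C(45, 2)·p = 990 · (1/360) = 11/4.
E[α(G)] ≥ n − E[|E(G)|] = 45 − 11/4 = 169/4.
Numerically: ≈ 42.2500.
(This is only a lower bound; the true E[α(G)] may be larger.)

E[α(G)] ≥ 169/4 ≈ 42.2500.


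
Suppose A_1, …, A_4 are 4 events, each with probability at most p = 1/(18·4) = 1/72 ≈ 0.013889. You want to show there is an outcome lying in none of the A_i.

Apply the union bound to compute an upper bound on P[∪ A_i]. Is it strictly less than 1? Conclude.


Union bound: P[∪_{i=1}^{4} A_i] ≤ Σ_i P[A_i] ≤ 4·p = 4·(1/72) = 1/18.
Numerically: 1/18 ≈ 0.055556.
Is 1/18 < 1? YES.
Since P[∪ A_i] ≤ 1/18 < 1, the complement has P[∩ A_i^c] ≥ 1 − 1/18 = 17/18 > 0, so some outcome avoids every A_i.

4·p = 1/18 ≈ 0.055556; existence CERTIFIED by the union bound.


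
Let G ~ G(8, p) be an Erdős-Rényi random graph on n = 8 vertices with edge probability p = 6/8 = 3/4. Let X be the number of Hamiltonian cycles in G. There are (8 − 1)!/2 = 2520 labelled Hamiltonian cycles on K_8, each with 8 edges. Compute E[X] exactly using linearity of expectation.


K_8 has (8 − 1)!/2 = 2520 labelled Hamiltonian cycles.
For each such Hamiltonian cycle H, let X_H = 1 if all 8 edges of H are present in G. Then P[X_H = 1] = p^{8} = (3/4)^{8} = 6561/65536.
Summing the indicators: E[X] = Σ_H E[X_H] = 2520 · p^{8} = 2520 · 6561/65536 = 2066715/8192.
Numerically: E[X] ≈ 252.285.

E[X] = 2520 · (3/4)^{8} = 2066715/8192 ≈ 252.285.


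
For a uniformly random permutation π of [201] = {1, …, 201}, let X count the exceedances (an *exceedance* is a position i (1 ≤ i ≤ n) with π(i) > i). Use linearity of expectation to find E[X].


Write X = Σ_{i=1}^{201} X_i, where X_i = 1_{π(i) > i}.
For each fixed i, π(i) is uniform over {1, …, 201} (marginal of a uniform permutation), so P[π(i) > i] = (n − i)/n. Summing: Σ_{i=1}^{201} (n − i)/n = (0 + 1 + … + 200)/201 = 201(201 − 1)/(2·201) = (201 − 1)/2.
Hence E[X] = Σ_{i=1}^{201} (201 − i)/201 = 100 ≈ 100.0000.

E[X] = 100 = 100.0000.


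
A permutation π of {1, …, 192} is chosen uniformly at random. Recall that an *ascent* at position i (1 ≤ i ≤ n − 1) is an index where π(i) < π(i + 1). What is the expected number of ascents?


Write X = Σ X_I over i = 1, …, 191, with X_I the indicator of one ascent.
There are 191 indicators.
For each fixed i, the pair (π(i), π(i+1)) is a uniformly random ordered pair of distinct values from {1, …, 192}; by symmetry P[π(i) < π(i+1)] = 1/2.
By linearity: E[X] = 191 · (1/2) = (192 − 1) · (1/2) = 191/2 ≈ 95.500000.

E[X] = 191/2 = 95.500000.


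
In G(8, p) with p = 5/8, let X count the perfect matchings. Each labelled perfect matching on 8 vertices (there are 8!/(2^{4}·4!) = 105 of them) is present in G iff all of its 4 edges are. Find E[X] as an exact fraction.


K_8 has 8!/(2^{4}·4!) = 105 labelled perfect matchings.
For each such perfect matching H, let X_H = 1 if all 4 edges of H are present in G. Then P[X_H = 1] = p^{4} = (5/8)^{4} = 625/4096.
By linearity of expectation: E[X] = Σ_H E[X_H] = 105 · p^{4} = 105 · 625/4096 = 65625/4096.
Numerically: E[X] ≈ 16.022.

E[X] = 105 · (5/8)^{4} = 65625/4096 ≈ 16.022.


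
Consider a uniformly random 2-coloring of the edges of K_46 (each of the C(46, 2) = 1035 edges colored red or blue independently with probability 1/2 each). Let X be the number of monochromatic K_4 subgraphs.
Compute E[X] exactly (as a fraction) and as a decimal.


Let X = Σ_S X_S over the C(46, 4) = 163185 subsets S of size 4, where X_S = 1 if the K_4 on S is monochromatic.
For a fixed S, the K_4 on S has C(4, 2) = 6 edges. P[all 6 edges red] = (1/2)^6, and likewise for blue, so P[monochromatic] = 2·(1/2)^6 = 2^{1 − 6} = 1/32.
By linearity: E[X] = C(46, 4) · 2^{1 − 6} = 163185 · 1/32 = 163185/32.
Numerically: E[X] ≈ 5099.531250.

E[X] = C(46,4)·2^(1−C(4,2)) = 163185/32 ≈ 5099.531250.


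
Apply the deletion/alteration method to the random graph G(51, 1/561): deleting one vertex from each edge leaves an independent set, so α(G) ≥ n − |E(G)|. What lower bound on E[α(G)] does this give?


E[|E(G)|] = C(51, 2)·p = 1275 · (1/561) = 25/11.
E[α(G)] ≥ n − E[|E(G)|] = 51 − 25/11 = 536/11.
Numerically: ≈ 48.727273.
(This is only a lower bound; the true E[α(G)] may be larger.)

E[α(G)] ≥ 536/11 ≈ 48.727273.


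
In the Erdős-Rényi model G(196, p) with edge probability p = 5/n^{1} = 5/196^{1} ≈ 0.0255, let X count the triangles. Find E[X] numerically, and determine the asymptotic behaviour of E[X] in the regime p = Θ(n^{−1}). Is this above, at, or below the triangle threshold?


Number of potential triangles: C(196, 3) = 1235780.
Each occurs with probability p³ ≈ (0.0255)³ ≈ 1.66013e-05.
By linearity: E[X] = C(196, 3)·p³ ≈ 1235780 · 1.66013e-05 ≈ 20.516.
Here α = 1, so p = 5/n is exactly at the triangle threshold p ~ 1/n. Asymptotically E[X] → c³/6 = 5³/6 = 125/6 ≈ 20.833, a bounded constant. In this regime the triangle count is asymptotically Poisson(c³/6).

E[X] ≈ 20.516; in regime p = Θ(1/n^{1}) E[X] stays bounded (at the triangle threshold p ~ 1/n).


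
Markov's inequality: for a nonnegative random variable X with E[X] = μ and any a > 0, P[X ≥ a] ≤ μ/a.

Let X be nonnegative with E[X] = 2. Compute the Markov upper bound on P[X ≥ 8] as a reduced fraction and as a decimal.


μ = E[X] = 2, a = 8.
Markov: P[X ≥ 8] ≤ μ/a = (2)/8 = 1/4.
Numerically: ≈ 0.250000.
(Since a = 8 > μ = 2.000000, the bound 1/4 is < 1 and informative.)

P[X ≥ 8] ≤ 1/4 ≈ 0.250000.


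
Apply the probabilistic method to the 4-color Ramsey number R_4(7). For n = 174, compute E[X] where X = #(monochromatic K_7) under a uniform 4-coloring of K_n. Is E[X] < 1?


E[X] = C(174, 7) · 4^{1 − 21} = 847879782984 · 4^{−20} = 847879782984/1099511627776.
As a reduced fraction: E[X] = 105984972873/137438953472 ≈ 0.7711422.
Is E[X] < 1? YES.
Since E[X] < 1, there exists a 4-coloring of K_{174} with no monochromatic K_7; hence R_4(7) > 174.

E[X] = 105984972873/137438953472 ≈ 0.7711422; E[X] < 1, so R_4(7) > 174.


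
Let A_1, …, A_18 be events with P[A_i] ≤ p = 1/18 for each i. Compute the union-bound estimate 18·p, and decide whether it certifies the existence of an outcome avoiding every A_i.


Union bound: P[∪_{i=1}^{18} A_i] ≤ Σ_i P[A_i] ≤ 18·p = 18·(1/18) = 1.
Numerically: 1 ≈ 1.0000000.
Is 1 < 1? NO.
Since the bound 1 is ≥ 1, the union bound is uninformative here; it does NOT by itself certify existence.

18·p = 1 ≈ 1.0000000; existence NOT certified by the union bound.


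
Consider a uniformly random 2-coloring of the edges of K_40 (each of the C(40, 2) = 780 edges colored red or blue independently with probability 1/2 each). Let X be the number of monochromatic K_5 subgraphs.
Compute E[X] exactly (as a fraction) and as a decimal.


Let X = Σ_S X_S over the C(40, 5) = 658008 subsets S of size 5, where X_S = 1 if the K_5 on S is monochromatic.
For a fixed S, the K_5 on S has C(5, 2) = 10 edges. P[all 10 edges red] = (1/2)^10, and likewise for blue, so P[monochromatic] = 2·(1/2)^10 = 2^{1 − 10} = 1/512.
Summing: E[X] = C(40, 5) · 2^{1 − 10} = 658008 · 1/512 = 82251/64.
Numerically: E[X] ≈ 1285.17188.

E[X] = C(40,5)·2^(1−C(5,2)) = 82251/64 ≈ 1285.17188.


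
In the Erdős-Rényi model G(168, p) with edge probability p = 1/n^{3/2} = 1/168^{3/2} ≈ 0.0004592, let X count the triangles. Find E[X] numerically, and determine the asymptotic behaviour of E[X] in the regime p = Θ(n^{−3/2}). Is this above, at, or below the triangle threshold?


Number of potential triangles: C(168, 3) = 776216.
Each occurs with probability p³ ≈ (0.0004592)³ ≈ 9.685192e-11.
By linearity: E[X] = C(168, 3)·p³ ≈ 776216 · 9.685192e-11 ≈ 0.0001.
Since α = 3/2 > 1, p = c/n^{3/2} = o(1/n) is below the triangle threshold p ~ 1/n. Asymptotically E[X] ~ (c³/6)·n^{3(1−α)} = (1³/6)·n^{-1.5} → 0, so by Markov's inequality G has no triangles w.h.p.

E[X] ≈ 0.0001; in regime p = Θ(1/n^{3/2}) E[X] tends to 0 (below the triangle threshold p ~ 1/n).


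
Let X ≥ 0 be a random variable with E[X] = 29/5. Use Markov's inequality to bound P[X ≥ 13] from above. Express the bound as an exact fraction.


μ = E[X] = 29/5, a = 13.
Markov: P[X ≥ 13] ≤ μ/a = (29/5)/13 = 29/65.
Numerically: ≈ 0.446154.
(Since a = 13 > μ = 5.800000, the bound 29/65 is < 1 and informative.)

P[X ≥ 13] ≤ 29/65 ≈ 0.446154.


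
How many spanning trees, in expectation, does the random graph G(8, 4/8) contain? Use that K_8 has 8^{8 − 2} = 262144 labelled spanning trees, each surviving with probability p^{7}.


K_8 has 8^{8 − 2} = 262144 labelled spanning trees.
For each such spanning tree H, let X_H = 1 if all 7 edges of H are present in G. Then P[X_H = 1] = p^{7} = (1/2)^{7} = 1/128.
Summing the indicators: E[X] = Σ_H E[X_H] = 262144 · p^{7} = 262144 · 1/128 = 2048.
Numerically: E[X] ≈ 2048.

E[X] = 262144 · (1/2)^{7} = 2048 ≈ 2048.


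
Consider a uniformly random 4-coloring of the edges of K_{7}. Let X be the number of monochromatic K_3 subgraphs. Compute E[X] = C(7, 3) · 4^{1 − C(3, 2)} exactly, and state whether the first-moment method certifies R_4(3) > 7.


E[X] = C(7, 3) · 4^{1 − 3} = 35 · 4^{−2} = 35/16.
As a reduced fraction: E[X] = 35/16 ≈ 2.1875.
Is E[X] < 1? NO.
Since E[X] ≥ 1, the first-moment bound is inconclusive at n = 7; it does NOT by itself certify R_4(3) > 7.

E[X] = 35/16 ≈ 2.1875; E[X] ≥ 1; first-moment method inconclusive here.


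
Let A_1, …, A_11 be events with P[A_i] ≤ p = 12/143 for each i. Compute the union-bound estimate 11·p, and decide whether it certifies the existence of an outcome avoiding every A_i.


Union bound: P[∪_{i=1}^{11} A_i] ≤ Σ_i P[A_i] ≤ 11·p = 11·(12/143) = 12/13.
Numerically: 12/13 ≈ 0.9231.
Is 12/13 < 1? YES.
Since P[∪ A_i] ≤ 12/13 < 1, the complement has P[∩ A_i^c] ≥ 1 − 12/13 = 1/13 > 0, so some outcome avoids every A_i.

11·p = 12/13 ≈ 0.9231; existence CERTIFIED by the union bound.


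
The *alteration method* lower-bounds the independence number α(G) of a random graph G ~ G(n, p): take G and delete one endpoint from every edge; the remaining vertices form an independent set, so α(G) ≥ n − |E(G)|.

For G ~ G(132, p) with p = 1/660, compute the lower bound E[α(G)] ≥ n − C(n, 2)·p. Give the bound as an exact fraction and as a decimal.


E[|E(G)|] = C(132, 2)·p = 8646 · (1/660) = 131/10.
E[α(G)] ≥ n − E[|E(G)|] = 132 − 131/10 = 1189/10.
Numerically: ≈ 118.900000.
(This is only a lower bound; the true E[α(G)] may be larger.)

E[α(G)] ≥ 1189/10 ≈ 118.900000.


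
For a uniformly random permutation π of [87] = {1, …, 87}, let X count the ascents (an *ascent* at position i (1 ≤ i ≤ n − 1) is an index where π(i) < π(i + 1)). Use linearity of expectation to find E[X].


Write X = Σ X_I over i = 1, …, 86, with X_I the indicator of one ascent.
There are 86 indicators.
For each fixed i, the pair (π(i), π(i+1)) is a uniformly random ordered pair of distinct values from {1, …, 87}; by symmetry P[π(i) < π(i+1)] = 1/2.
By linearity: E[X] = 86 · (1/2) = (87 − 1) · (1/2) = 43 ≈ 43.000.

E[X] = 43 = 43.000.


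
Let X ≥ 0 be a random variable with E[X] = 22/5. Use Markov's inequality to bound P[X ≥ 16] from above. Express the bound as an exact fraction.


μ = E[X] = 22/5, a = 16.
Markov: P[X ≥ 16] ≤ μ/a = (22/5)/16 = 11/40.
Numerically: ≈ 0.27500.
(Since a = 16 > μ = 4.40000, the bound 11/40 is < 1 and informative.)

P[X ≥ 16] ≤ 11/40 ≈ 0.27500.


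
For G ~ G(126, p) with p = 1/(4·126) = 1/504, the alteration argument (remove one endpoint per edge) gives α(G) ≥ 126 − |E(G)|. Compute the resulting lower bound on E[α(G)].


E[|E(G)|] = C(126, 2)·p = 7875 · (1/504) = 125/8.
E[α(G)] ≥ n − E[|E(G)|] = 126 − 125/8 = 883/8.
Numerically: ≈ 110.375.
(This is only a lower bound; the true E[α(G)] may be larger.)

E[α(G)] ≥ 883/8 ≈ 110.375.


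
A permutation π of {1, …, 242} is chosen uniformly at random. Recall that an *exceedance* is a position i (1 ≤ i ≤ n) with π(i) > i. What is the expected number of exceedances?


Write X = Σ_{i=1}^{242} X_i, where X_i = 1_{π(i) > i}.
For each fixed i, π(i) is uniform over {1, …, 242} (marginal of a uniform permutation), so P[π(i) > i] = (n − i)/n. Summing: Σ_{i=1}^{242} (n − i)/n = (0 + 1 + … + 241)/242 = 242(242 − 1)/(2·242) = (242 − 1)/2.
Hence E[X] = Σ_{i=1}^{242} (242 − i)/242 = 241/2 ≈ 120.500.

E[X] = 241/2 = 120.500.


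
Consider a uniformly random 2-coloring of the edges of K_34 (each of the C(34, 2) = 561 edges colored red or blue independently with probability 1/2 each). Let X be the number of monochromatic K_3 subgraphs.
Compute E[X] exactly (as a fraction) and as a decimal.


Let X = Σ_S X_S over the C(34, 3) = 5984 subsets S of size 3, where X_S = 1 if the K_3 on S is monochromatic.
For a fixed S, the K_3 on S has C(3, 2) = 3 edges. P[all 3 edges red] = (1/2)^3, and likewise for blue, so P[monochromatic] = 2·(1/2)^3 = 2^{1 − 3} = 1/4.
By linearity of expectation: E[X] = C(34, 3) · 2^{1 − 3} = 5984 · 1/4 = 1496.
Numerically: E[X] ≈ 1496.000.

E[X] = C(34,3)·2^(1−C(3,2)) = 1496 ≈ 1496.000.


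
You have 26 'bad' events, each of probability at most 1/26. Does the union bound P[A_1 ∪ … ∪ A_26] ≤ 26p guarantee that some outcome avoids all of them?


Union bound: P[∪_{i=1}^{26} A_i] ≤ Σ_i P[A_i] ≤ 26·p = 26·(1/26) = 1.
Numerically: 1 ≈ 1.0000000.
Is 1 < 1? NO.
Since the bound 1 is ≥ 1, the union bound is uninformative here; it does NOT by itself certify existence.

26·p = 1 ≈ 1.0000000; existence NOT certified by the union bound.


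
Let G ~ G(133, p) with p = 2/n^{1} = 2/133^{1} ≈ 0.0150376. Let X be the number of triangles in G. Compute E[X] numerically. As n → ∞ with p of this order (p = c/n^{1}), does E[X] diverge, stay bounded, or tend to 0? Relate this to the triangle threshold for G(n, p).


Number of potential triangles: C(133, 3) = 383306.
Each occurs with probability p³ ≈ (0.0150376)³ ≈ 3.40043959e-06.
By linearity: E[X] = C(133, 3)·p³ ≈ 383306 · 3.40043959e-06 ≈ 1.303409.
Here α = 1, so p = 2/n is exactly at the triangle threshold p ~ 1/n. Asymptotically E[X] → c³/6 = 2³/6 = 4/3 ≈ 1.333333, a bounded constant. In this regime the triangle count is asymptotically Poisson(c³/6).

E[X] ≈ 1.303409; in regime p = Θ(1/n^{1}) E[X] stays bounded (at the triangle threshold p ~ 1/n).


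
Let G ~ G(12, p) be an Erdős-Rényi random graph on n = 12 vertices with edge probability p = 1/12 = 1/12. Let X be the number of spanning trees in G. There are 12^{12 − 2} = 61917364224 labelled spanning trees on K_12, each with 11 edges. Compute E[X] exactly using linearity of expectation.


K_12 has 12^{12 − 2} = 61917364224 labelled spanning trees.
For each such spanning tree H, let X_H = 1 if all 11 edges of H are present in G. Then P[X_H = 1] = p^{11} = (1/12)^{11} = 1/743008370688.
Summing the indicators: E[X] = Σ_H E[X_H] = 61917364224 · p^{11} = 61917364224 · 1/743008370688 = 1/12.
Numerically: E[X] ≈ 0.0833.

E[X] = 61917364224 · (1/12)^{11} = 1/12 ≈ 0.0833.


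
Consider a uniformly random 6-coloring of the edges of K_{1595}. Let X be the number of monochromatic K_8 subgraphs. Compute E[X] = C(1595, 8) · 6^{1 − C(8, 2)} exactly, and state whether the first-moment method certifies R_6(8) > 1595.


E[X] = C(1595, 8) · 6^{1 − 28} = 1020772636343363633895 · 6^{−27} = 1020772636343363633895/1023490369077469249536.
As a reduced fraction: E[X] = 113419181815929292655/113721152119718805504 ≈ 0.9973446.
Is E[X] < 1? YES.
Since E[X] < 1, there exists a 6-coloring of K_{1595} with no monochromatic K_8; hence R_6(8) > 1595.

E[X] = 113419181815929292655/113721152119718805504 ≈ 0.9973446; E[X] < 1, so R_6(8) > 1595.


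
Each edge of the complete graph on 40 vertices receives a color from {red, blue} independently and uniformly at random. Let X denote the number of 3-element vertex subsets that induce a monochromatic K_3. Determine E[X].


Let X = Σ_S X_S over the C(40, 3) = 9880 subsets S of size 3, where X_S = 1 if the K_3 on S is monochromatic.
For a fixed S, the K_3 on S has C(3, 2) = 3 edges. P[all 3 edges red] = (1/2)^3, and likewise for blue, so P[monochromatic] = 2·(1/2)^3 = 2^{1 − 3} = 1/4.
By linearity of expectation: E[X] = C(40, 3) · 2^{1 − 3} = 9880 · 1/4 = 2470.
Numerically: E[X] ≈ 2470.000000.

E[X] = C(40,3)·2^(1−C(3,2)) = 2470 ≈ 2470.000000.


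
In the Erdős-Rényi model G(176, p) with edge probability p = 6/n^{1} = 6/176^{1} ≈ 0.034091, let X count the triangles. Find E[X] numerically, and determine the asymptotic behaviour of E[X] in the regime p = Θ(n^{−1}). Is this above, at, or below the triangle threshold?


Number of potential triangles: C(176, 3) = 893200.
Each occurs with probability p³ ≈ (0.034091)³ ≈ 3.9620116e-05.
By linearity: E[X] = C(176, 3)·p³ ≈ 893200 · 3.9620116e-05 ≈ 35.38869.
Here α = 1, so p = 6/n is exactly at the triangle threshold p ~ 1/n. Asymptotically E[X] → c³/6 = 6³/6 = 36 ≈ 36.00000, a bounded constant. In this regime the triangle count is asymptotically Poisson(c³/6).

E[X] ≈ 35.38869; in regime p = Θ(1/n^{1}) E[X] stays bounded (at the triangle threshold p ~ 1/n).


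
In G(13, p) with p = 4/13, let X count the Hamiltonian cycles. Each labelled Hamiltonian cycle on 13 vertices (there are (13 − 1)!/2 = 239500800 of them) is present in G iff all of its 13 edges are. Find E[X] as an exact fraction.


K_13 has (13 − 1)!/2 = 239500800 labelled Hamiltonian cycles.
For each such Hamiltonian cycle H, let X_H = 1 if all 13 edges of H are present in G. Then P[X_H = 1] = p^{13} = (4/13)^{13} = 67108864/302875106592253.
Summing the indicators: E[X] = Σ_H E[X_H] = 239500800 · p^{13} = 239500800 · 67108864/302875106592253 = 16072626615091200/302875106592253.
Numerically: E[X] ≈ 53.07.

E[X] = 239500800 · (4/13)^{13} = 16072626615091200/302875106592253 ≈ 53.07.


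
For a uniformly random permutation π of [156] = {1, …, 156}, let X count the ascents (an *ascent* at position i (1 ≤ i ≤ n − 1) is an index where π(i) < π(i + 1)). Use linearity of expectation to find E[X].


Write X = Σ X_I over i = 1, …, 155, with X_I the indicator of one ascent.
There are 155 indicators.
For each fixed i, the pair (π(i), π(i+1)) is a uniformly random ordered pair of distinct values from {1, …, 156}; by symmetry P[π(i) < π(i+1)] = 1/2.
By linearity: E[X] = 155 · (1/2) = (156 − 1) · (1/2) = 155/2 ≈ 77.500.

E[X] = 155/2 = 77.500.


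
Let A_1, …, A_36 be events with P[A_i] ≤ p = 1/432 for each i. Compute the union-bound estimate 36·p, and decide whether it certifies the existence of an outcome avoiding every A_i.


Union bound: P[∪_{i=1}^{36} A_i] ≤ Σ_i P[A_i] ≤ 36·p = 36·(1/432) = 1/12.
Numerically: 1/12 ≈ 0.083333.
Is 1/12 < 1? YES.
Since P[∪ A_i] ≤ 1/12 < 1, the complement has P[∩ A_i^c] ≥ 1 − 1/12 = 11/12 > 0, so some outcome avoids every A_i.

36·p = 1/12 ≈ 0.083333; existence CERTIFIED by the union bound.


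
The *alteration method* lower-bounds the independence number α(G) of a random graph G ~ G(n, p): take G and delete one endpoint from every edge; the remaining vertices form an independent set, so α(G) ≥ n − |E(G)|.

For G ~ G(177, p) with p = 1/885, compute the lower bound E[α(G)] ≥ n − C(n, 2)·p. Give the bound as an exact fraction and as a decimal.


E[|E(G)|] = C(177, 2)·p = 15576 · (1/885) = 88/5.
E[α(G)] ≥ n − E[|E(G)|] = 177 − 88/5 = 797/5.
Numerically: ≈ 159.40000.
(This is only a lower bound; the true E[α(G)] may be larger.)

E[α(G)] ≥ 797/5 ≈ 159.40000.


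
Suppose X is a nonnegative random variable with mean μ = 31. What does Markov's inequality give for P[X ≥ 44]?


μ = E[X] = 31, a = 44.
Markov: P[X ≥ 44] ≤ μ/a = (31)/44 = 31/44.
Numerically: ≈ 0.7045.
(Since a = 44 > μ = 31.0000, the bound 31/44 is < 1 and informative.)

P[X ≥ 44] ≤ 31/44 ≈ 0.7045.


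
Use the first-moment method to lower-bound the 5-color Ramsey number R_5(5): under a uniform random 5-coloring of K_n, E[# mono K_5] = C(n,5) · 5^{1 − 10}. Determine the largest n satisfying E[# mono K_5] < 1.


We need C(n, 5) · 5^{1 − 10} < 1, i.e. C(n, 5) < 5^{10 − 1} = 1953125.
Check values of n near the boundary:
  n = 48: C(48, 5) = 1712304; 1712304 < 1953125? YES
  n = 49: C(49, 5) = 1906884; 1906884 < 1953125? YES
  n = 50: C(50, 5) = 2118760; 2118760 < 1953125? NO
  n = 51: C(51, 5) = 2349060; 2349060 < 1953125? NO
  n = 52: C(52, 5) = 2598960; 2598960 < 1953125? NO
The largest n with C(n, 5) < 1953125 is n = 49 (where E[X] = 1906884/1953125 ≈ 0.9763). Hence R_5(5) > 49, i.e. R_5(5) ≥ 50.

Largest n = 49; hence R_5(5) > 49.


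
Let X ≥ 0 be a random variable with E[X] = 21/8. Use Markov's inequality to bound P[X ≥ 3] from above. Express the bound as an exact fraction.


μ = E[X] = 21/8, a = 3.
Markov: P[X ≥ 3] ≤ μ/a = (21/8)/3 = 7/8.
Numerically: ≈ 0.87500.
(Since a = 3 > μ = 2.62500, the bound 7/8 is < 1 and informative.)

P[X ≥ 3] ≤ 7/8 ≈ 0.87500.


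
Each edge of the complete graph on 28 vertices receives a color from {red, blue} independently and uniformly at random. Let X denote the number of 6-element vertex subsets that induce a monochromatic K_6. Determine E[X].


Let X = Σ_S X_S over the C(28, 6) = 376740 subsets S of size 6, where X_S = 1 if the K_6 on S is monochromatic.
For a fixed S, the K_6 on S has C(6, 2) = 15 edges. P[all 15 edges red] = (1/2)^15, and likewise for blue, so P[monochromatic] = 2·(1/2)^15 = 2^{1 − 15} = 1/16384.
Summing: E[X] = C(28, 6) · 2^{1 − 15} = 376740 · 1/16384 = 94185/4096.
Numerically: E[X] ≈ 22.99438.

E[X] = C(28,6)·2^(1−C(6,2)) = 94185/4096 ≈ 22.99438.


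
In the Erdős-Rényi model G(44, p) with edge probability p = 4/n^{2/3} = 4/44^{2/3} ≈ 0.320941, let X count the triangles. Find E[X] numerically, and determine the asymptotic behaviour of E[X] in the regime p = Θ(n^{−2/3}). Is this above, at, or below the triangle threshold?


Number of potential triangles: C(44, 3) = 13244.
Each occurs with probability p³ ≈ (0.320941)³ ≈ 3.30578512e-02.
By linearity: E[X] = C(44, 3)·p³ ≈ 13244 · 3.30578512e-02 ≈ 437.818182.
Since α = 2/3 < 1, p = c/n^{2/3} ≫ 1/n is above the triangle threshold p ~ 1/n. Asymptotically E[X] ~ (c³/6)·n^{3(1−α)} = (4³/6)·n^{1} → ∞; triangles are abundant w.h.p.

E[X] ≈ 437.818182; in regime p = Θ(1/n^{2/3}) E[X] diverges (above the triangle threshold p ~ 1/n).


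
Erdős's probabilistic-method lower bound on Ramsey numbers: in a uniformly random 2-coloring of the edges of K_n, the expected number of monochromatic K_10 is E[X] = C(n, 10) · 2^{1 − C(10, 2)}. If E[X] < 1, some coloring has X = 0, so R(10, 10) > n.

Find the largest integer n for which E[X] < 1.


We need C(n, 10) · 2^{1 − 45} < 1, i.e. C(n, 10) < 2^{45 − 1} = 17592186044416.
Check values of n near the boundary:
  n = 96: C(96, 10) = 11279926456656; 11279926456656 < 17592186044416? YES
  n = 97: C(97, 10) = 12576469727536; 12576469727536 < 17592186044416? YES
  n = 98: C(98, 10) = 14005614014756; 14005614014756 < 17592186044416? YES
  n = 99: C(99, 10) = 15579278510796; 15579278510796 < 17592186044416? YES
  n = 100: C(100, 10) = 17310309456440; 17310309456440 < 17592186044416? YES
  n = 101: C(101, 10) = 19212541264840; 19212541264840 < 17592186044416? NO
  n = 102: C(102, 10) = 21300860967540; 21300860967540 < 17592186044416? NO
  n = 103: C(103, 10) = 23591276125340; 23591276125340 < 17592186044416? NO
The largest n with C(n, 10) < 17592186044416 is n = 100 (where E[X] = 2163788682055/2199023255552 ≈ 0.98398). Hence R(10, 10) > 100, i.e. R(10, 10) ≥ 101.

Largest n = 100; hence R(10, 10) > 100.


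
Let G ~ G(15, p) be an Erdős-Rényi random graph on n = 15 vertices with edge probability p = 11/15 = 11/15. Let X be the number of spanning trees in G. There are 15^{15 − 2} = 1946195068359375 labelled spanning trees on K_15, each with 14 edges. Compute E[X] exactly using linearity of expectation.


K_15 has 15^{15 − 2} = 1946195068359375 labelled spanning trees.
For each such spanning tree H, let X_H = 1 if all 14 edges of H are present in G. Then P[X_H = 1] = p^{14} = (11/15)^{14} = 379749833583241/29192926025390625.
By linearity of expectation: E[X] = Σ_H E[X_H] = 1946195068359375 · p^{14} = 1946195068359375 · 379749833583241/29192926025390625 = 379749833583241/15.
Numerically: E[X] ≈ 2.532e+13.

E[X] = 1946195068359375 · (11/15)^{14} = 379749833583241/15 ≈ 2.532e+13.


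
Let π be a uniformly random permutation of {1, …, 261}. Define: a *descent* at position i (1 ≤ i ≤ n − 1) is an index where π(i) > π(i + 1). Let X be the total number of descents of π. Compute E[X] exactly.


Write X = Σ X_I over i = 1, …, 260, with X_I the indicator of one descent.
There are 260 indicators.
For each fixed i, the pair (π(i), π(i+1)) is a uniformly random ordered pair of distinct values from {1, …, 261}; by symmetry P[π(i) > π(i+1)] = 1/2.
By linearity: E[X] = 260 · (1/2) = (261 − 1) · (1/2) = 130 ≈ 130.000000.

E[X] = 130 = 130.000000.


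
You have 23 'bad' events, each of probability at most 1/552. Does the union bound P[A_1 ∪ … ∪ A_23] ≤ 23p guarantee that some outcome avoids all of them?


Union bound: P[∪_{i=1}^{23} A_i] ≤ Σ_i P[A_i] ≤ 23·p = 23·(1/552) = 1/24.
Numerically: 1/24 ≈ 0.042.
Is 1/24 < 1? YES.
Since P[∪ A_i] ≤ 1/24 < 1, the complement has P[∩ A_i^c] ≥ 1 − 1/24 = 23/24 > 0, so some outcome avoids every A_i.

23·p = 1/24 ≈ 0.042; existence CERTIFIED by the union bound.


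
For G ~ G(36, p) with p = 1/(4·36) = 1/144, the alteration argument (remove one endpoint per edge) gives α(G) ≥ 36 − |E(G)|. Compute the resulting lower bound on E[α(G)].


E[|E(G)|] = C(36, 2)·p = 630 · (1/144) = 35/8.
E[α(G)] ≥ n − E[|E(G)|] = 36 − 35/8 = 253/8.
Numerically: ≈ 31.62500.
(This is only a lower bound; the true E[α(G)] may be larger.)

E[α(G)] ≥ 253/8 ≈ 31.62500.


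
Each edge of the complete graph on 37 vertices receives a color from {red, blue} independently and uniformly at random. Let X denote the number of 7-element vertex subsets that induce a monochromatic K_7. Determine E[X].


Let X = Σ_S X_S over the C(37, 7) = 10295472 subsets S of size 7, where X_S = 1 if the K_7 on S is monochromatic.
For a fixed S, the K_7 on S has C(7, 2) = 21 edges. P[all 21 edges red] = (1/2)^21, and likewise for blue, so P[monochromatic] = 2·(1/2)^21 = 2^{1 − 21} = 1/1048576.
Summing: E[X] = C(37, 7) · 2^{1 − 21} = 10295472 · 1/1048576 = 643467/65536.
Numerically: E[X] ≈ 9.8185.

E[X] = C(37,7)·2^(1−C(7,2)) = 643467/65536 ≈ 9.8185.


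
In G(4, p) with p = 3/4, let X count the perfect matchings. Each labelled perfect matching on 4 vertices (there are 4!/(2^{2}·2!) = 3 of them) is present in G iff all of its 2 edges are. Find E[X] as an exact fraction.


K_4 has 4!/(2^{2}·2!) = 3 labelled perfect matchings.
For each such perfect matching H, let X_H = 1 if all 2 edges of H are present in G. Then P[X_H = 1] = p^{2} = (3/4)^{2} = 9/16.
By linearity: E[X] = Σ_H E[X_H] = 3 · p^{2} = 3 · 9/16 = 27/16.
Numerically: E[X] ≈ 1.688.

E[X] = 3 · (3/4)^{2} = 27/16 ≈ 1.688.


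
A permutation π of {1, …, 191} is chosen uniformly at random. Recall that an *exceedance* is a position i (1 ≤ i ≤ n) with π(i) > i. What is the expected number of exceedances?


Write X = Σ_{i=1}^{191} X_i, where X_i = 1_{π(i) > i}.
For each fixed i, π(i) is uniform over {1, …, 191} (marginal of a uniform permutation), so P[π(i) > i] = (n − i)/n. Summing: Σ_{i=1}^{191} (n − i)/n = (0 + 1 + … + 190)/191 = 191(191 − 1)/(2·191) = (191 − 1)/2.
Hence E[X] = Σ_{i=1}^{191} (191 − i)/191 = 95 ≈ 95.000000.

E[X] = 95 = 95.000000.


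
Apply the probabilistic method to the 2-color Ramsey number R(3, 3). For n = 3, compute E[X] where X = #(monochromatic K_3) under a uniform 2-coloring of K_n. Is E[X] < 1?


E[X] = C(3, 3) · 2^{1 − 3} = 1 · 2^{−2} = 1/4.
As a reduced fraction: E[X] = 1/4 ≈ 0.2500000.
Is E[X] < 1? YES.
Since E[X] < 1, there exists a 2-coloring of K_{3} with no monochromatic K_3; hence R(3, 3) > 3.

E[X] = 1/4 ≈ 0.2500000; E[X] < 1, so R(3, 3) > 3.


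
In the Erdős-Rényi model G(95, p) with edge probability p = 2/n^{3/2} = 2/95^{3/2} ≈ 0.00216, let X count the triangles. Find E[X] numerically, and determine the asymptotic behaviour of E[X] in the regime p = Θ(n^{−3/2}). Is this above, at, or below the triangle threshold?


Number of potential triangles: C(95, 3) = 138415.
Each occurs with probability p³ ≈ (0.00216)³ ≈ 1.00771e-08.
By linearity: E[X] = C(95, 3)·p³ ≈ 138415 · 1.00771e-08 ≈ 0.001.
Since α = 3/2 > 1, p = c/n^{3/2} = o(1/n) is below the triangle threshold p ~ 1/n. Asymptotically E[X] ~ (c³/6)·n^{3(1−α)} = (2³/6)·n^{-1.5} → 0, so by Markov's inequality G has no triangles w.h.p.

E[X] ≈ 0.001; in regime p = Θ(1/n^{3/2}) E[X] tends to 0 (below the triangle threshold p ~ 1/n).


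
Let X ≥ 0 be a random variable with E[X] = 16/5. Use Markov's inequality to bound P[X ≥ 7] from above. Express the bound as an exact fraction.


μ = E[X] = 16/5, a = 7.
Markov: P[X ≥ 7] ≤ μ/a = (16/5)/7 = 16/35.
Numerically: ≈ 0.457.
(Since a = 7 > μ = 3.200, the bound 16/35 is < 1 and informative.)

P[X ≥ 7] ≤ 16/35 ≈ 0.457.


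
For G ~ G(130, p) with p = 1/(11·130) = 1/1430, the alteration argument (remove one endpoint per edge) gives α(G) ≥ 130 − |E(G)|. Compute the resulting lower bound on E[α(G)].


E[|E(G)|] = C(130, 2)·p = 8385 · (1/1430) = 129/22.
E[α(G)] ≥ n − E[|E(G)|] = 130 − 129/22 = 2731/22.
Numerically: ≈ 124.13636.
(This is only a lower bound; the true E[α(G)] may be larger.)

E[α(G)] ≥ 2731/22 ≈ 124.13636.


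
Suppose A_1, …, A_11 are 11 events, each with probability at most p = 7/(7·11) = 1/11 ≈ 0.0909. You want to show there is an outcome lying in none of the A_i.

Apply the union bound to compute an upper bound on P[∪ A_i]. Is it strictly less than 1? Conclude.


Union bound: P[∪_{i=1}^{11} A_i] ≤ Σ_i P[A_i] ≤ 11·p = 11·(1/11) = 1.
Numerically: 1 ≈ 1.0000.
Is 1 < 1? NO.
Since the bound 1 is ≥ 1, the union bound is uninformative here; it does NOT by itself certify existence.

11·p = 1 ≈ 1.0000; existence NOT certified by the union bound.


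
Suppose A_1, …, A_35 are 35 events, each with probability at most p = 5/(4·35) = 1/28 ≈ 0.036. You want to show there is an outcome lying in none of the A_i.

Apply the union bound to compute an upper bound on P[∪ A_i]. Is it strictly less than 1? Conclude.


Union bound: P[∪_{i=1}^{35} A_i] ≤ Σ_i P[A_i] ≤ 35·p = 35·(1/28) = 5/4.
Numerically: 5/4 ≈ 1.250.
Is 5/4 < 1? NO.
Since the bound 5/4 is ≥ 1, the union bound is uninformative here; it does NOT by itself certify existence.

35·p = 5/4 ≈ 1.250; existence NOT certified by the union bound.


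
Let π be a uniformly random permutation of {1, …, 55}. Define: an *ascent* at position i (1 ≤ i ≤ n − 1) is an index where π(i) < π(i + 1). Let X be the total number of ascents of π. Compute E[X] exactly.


Write X = Σ X_I over i = 1, …, 54, with X_I the indicator of one ascent.
There are 54 indicators.
For each fixed i, the pair (π(i), π(i+1)) is a uniformly random ordered pair of distinct values from {1, …, 55}; by symmetry P[π(i) < π(i+1)] = 1/2.
By linearity: E[X] = 54 · (1/2) = (55 − 1) · (1/2) = 27 ≈ 27.00000.

E[X] = 27 = 27.00000.


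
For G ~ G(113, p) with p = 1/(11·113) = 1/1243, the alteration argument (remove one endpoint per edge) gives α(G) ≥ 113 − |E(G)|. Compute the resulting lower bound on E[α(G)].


E[|E(G)|] = C(113, 2)·p = 6328 · (1/1243) = 56/11.
E[α(G)] ≥ n − E[|E(G)|] = 113 − 56/11 = 1187/11.
Numerically: ≈ 107.9091.
(This is only a lower bound; the true E[α(G)] may be larger.)

E[α(G)] ≥ 1187/11 ≈ 107.9091.


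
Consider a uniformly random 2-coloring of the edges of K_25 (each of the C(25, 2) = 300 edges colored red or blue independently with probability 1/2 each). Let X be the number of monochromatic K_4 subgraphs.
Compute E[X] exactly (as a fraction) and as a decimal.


Let X = Σ_S X_S over the C(25, 4) = 12650 subsets S of size 4, where X_S = 1 if the K_4 on S is monochromatic.
For a fixed S, the K_4 on S has C(4, 2) = 6 edges. P[all 6 edges red] = (1/2)^6, and likewise for blue, so P[monochromatic] = 2·(1/2)^6 = 2^{1 − 6} = 1/32.
By linearity: E[X] = C(25, 4) · 2^{1 − 6} = 12650 · 1/32 = 6325/16.
Numerically: E[X] ≈ 395.312.

E[X] = C(25,4)·2^(1−C(4,2)) = 6325/16 ≈ 395.312.


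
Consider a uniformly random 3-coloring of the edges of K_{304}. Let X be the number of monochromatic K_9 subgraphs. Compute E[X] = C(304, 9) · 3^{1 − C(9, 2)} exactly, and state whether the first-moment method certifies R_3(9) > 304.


E[X] = C(304, 9) · 3^{1 − 36} = 54222992899492560 · 3^{−35} = 54222992899492560/50031545098999707.
As a reduced fraction: E[X] = 18074330966497520/16677181699666569 ≈ 1.083776.
Is E[X] < 1? NO.
Since E[X] ≥ 1, the first-moment bound is inconclusive at n = 304; it does NOT by itself certify R_3(9) > 304.

E[X] = 18074330966497520/16677181699666569 ≈ 1.083776; E[X] ≥ 1; first-moment method inconclusive here.


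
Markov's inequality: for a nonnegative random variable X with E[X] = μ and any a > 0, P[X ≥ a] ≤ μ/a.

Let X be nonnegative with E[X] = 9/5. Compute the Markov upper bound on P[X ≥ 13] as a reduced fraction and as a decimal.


μ = E[X] = 9/5, a = 13.
Markov: P[X ≥ 13] ≤ μ/a = (9/5)/13 = 9/65.
Numerically: ≈ 0.13846.
(Since a = 13 > μ = 1.80000, the bound 9/65 is < 1 and informative.)

P[X ≥ 13] ≤ 9/65 ≈ 0.13846.


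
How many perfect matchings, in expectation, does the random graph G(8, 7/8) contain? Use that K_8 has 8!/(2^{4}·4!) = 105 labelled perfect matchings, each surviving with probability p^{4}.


K_8 has 8!/(2^{4}·4!) = 105 labelled perfect matchings.
For each such perfect matching H, let X_H = 1 if all 4 edges of H are present in G. Then P[X_H = 1] = p^{4} = (7/8)^{4} = 2401/4096.
By linearity of expectation: E[X] = Σ_H E[X_H] = 105 · p^{4} = 105 · 2401/4096 = 252105/4096.
Numerically: E[X] ≈ 61.5491.

E[X] = 105 · (7/8)^{4} = 252105/4096 ≈ 61.5491.


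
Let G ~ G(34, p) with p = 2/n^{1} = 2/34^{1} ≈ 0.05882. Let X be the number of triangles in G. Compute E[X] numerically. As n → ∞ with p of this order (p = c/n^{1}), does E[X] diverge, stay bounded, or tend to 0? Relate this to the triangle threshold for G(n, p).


Number of potential triangles: C(34, 3) = 5984.
Each occurs with probability p³ ≈ (0.05882)³ ≈ 2.035416e-04.
By linearity: E[X] = C(34, 3)·p³ ≈ 5984 · 2.035416e-04 ≈ 1.2180.
Here α = 1, so p = 2/n is exactly at the triangle threshold p ~ 1/n. Asymptotically E[X] → c³/6 = 2³/6 = 4/3 ≈ 1.3333, a bounded constant. In this regime the triangle count is asymptotically Poisson(c³/6).

E[X] ≈ 1.2180; in regime p = Θ(1/n^{1}) E[X] stays bounded (at the triangle threshold p ~ 1/n).


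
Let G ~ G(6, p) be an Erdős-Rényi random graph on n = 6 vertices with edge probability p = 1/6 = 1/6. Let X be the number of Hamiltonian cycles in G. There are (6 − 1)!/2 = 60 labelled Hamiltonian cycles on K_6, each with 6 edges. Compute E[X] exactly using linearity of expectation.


K_6 has (6 − 1)!/2 = 60 labelled Hamiltonian cycles.
For each such Hamiltonian cycle H, let X_H = 1 if all 6 edges of H are present in G. Then P[X_H = 1] = p^{6} = (1/6)^{6} = 1/46656.
By linearity: E[X] = Σ_H E[X_H] = 60 · p^{6} = 60 · 1/46656 = 5/3888.
Numerically: E[X] ≈ 0.001286.

E[X] = 60 · (1/6)^{6} = 5/3888 ≈ 0.001286.


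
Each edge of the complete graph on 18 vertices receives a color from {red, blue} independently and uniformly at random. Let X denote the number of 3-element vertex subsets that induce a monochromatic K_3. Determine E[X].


Let X = Σ_S X_S over the C(18, 3) = 816 subsets S of size 3, where X_S = 1 if the K_3 on S is monochromatic.
For a fixed S, the K_3 on S has C(3, 2) = 3 edges. P[all 3 edges red] = (1/2)^3, and likewise for blue, so P[monochromatic] = 2·(1/2)^3 = 2^{1 − 3} = 1/4.
By linearity: E[X] = C(18, 3) · 2^{1 − 3} = 816 · 1/4 = 204.
Numerically: E[X] ≈ 204.000.

E[X] = C(18,3)·2^(1−C(3,2)) = 204 ≈ 204.000.


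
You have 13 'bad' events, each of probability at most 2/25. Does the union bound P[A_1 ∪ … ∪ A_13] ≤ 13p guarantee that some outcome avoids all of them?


Union bound: P[∪_{i=1}^{13} A_i] ≤ Σ_i P[A_i] ≤ 13·p = 13·(2/25) = 26/25.
Numerically: 26/25 ≈ 1.040.
Is 26/25 < 1? NO.
Since the bound 26/25 is ≥ 1, the union bound is uninformative here; it does NOT by itself certify existence.

13·p = 26/25 ≈ 1.040; existence NOT certified by the union bound.


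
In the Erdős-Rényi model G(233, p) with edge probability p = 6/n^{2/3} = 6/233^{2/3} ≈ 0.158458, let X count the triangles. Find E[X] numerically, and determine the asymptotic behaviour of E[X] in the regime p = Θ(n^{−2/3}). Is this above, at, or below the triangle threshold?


Number of potential triangles: C(233, 3) = 2081156.
Each occurs with probability p³ ≈ (0.158458)³ ≈ 3.97870655e-03.
By linearity: E[X] = C(233, 3)·p³ ≈ 2081156 · 3.97870655e-03 ≈ 8280.309013.
Since α = 2/3 < 1, p = c/n^{2/3} ≫ 1/n is above the triangle threshold p ~ 1/n. Asymptotically E[X] ~ (c³/6)·n^{3(1−α)} = (6³/6)·n^{1} → ∞; triangles are abundant w.h.p.

E[X] ≈ 8280.309013; in regime p = Θ(1/n^{2/3}) E[X] diverges (above the triangle threshold p ~ 1/n).


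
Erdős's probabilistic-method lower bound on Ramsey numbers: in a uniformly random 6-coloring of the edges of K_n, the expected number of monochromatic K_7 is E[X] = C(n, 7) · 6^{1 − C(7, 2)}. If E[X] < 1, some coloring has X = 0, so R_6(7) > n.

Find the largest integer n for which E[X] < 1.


We need C(n, 7) · 6^{1 − 21} < 1, i.e. C(n, 7) < 6^{21 − 1} = 3656158440062976.
Check values of n near the boundary:
  n = 564: C(564, 7) = 3469685994423792; 3469685994423792 < 3656158440062976? YES
  n = 565: C(565, 7) = 3513212521235560; 3513212521235560 < 3656158440062976? YES
  n = 566: C(566, 7) = 3557206237959440; 3557206237959440 < 3656158440062976? YES
  n = 567: C(567, 7) = 3601671315933933; 3601671315933933 < 3656158440062976? YES
  n = 568: C(568, 7) = 3646611956239704; 3646611956239704 < 3656158440062976? YES
  n = 569: C(569, 7) = 3692032389858348; 3692032389858348 < 3656158440062976? NO
  n = 570: C(570, 7) = 3737936877831720; 3737936877831720 < 3656158440062976? NO
  n = 571: C(571, 7) = 3784329711421830; 3784329711421830 < 3656158440062976? NO
The largest n with C(n, 7) < 3656158440062976 is n = 568 (where E[X] = 16882462760369/16926659444736 ≈ 0.9974). Hence R_6(7) > 568, i.e. R_6(7) ≥ 569.

Largest n = 568; hence R_6(7) > 568.


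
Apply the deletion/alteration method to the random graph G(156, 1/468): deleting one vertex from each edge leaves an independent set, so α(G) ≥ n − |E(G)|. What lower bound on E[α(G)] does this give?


E[|E(G)|] = C(156, 2)·p = 12090 · (1/468) = 155/6.
E[α(G)] ≥ n − E[|E(G)|] = 156 − 155/6 = 781/6.
Numerically: ≈ 130.16667.
(This is only a lower bound; the true E[α(G)] may be larger.)

E[α(G)] ≥ 781/6 ≈ 130.16667.


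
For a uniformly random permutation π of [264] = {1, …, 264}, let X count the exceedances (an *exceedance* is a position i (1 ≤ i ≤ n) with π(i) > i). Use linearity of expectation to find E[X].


Write X = Σ_{i=1}^{264} X_i, where X_i = 1_{π(i) > i}.
For each fixed i, π(i) is uniform over {1, …, 264} (marginal of a uniform permutation), so P[π(i) > i] = (n − i)/n. Summing: Σ_{i=1}^{264} (n − i)/n = (0 + 1 + … + 263)/264 = 264(264 − 1)/(2·264) = (264 − 1)/2.
Hence E[X] = Σ_{i=1}^{264} (264 − i)/264 = 263/2 ≈ 131.5000.

E[X] = 263/2 = 131.5000.
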